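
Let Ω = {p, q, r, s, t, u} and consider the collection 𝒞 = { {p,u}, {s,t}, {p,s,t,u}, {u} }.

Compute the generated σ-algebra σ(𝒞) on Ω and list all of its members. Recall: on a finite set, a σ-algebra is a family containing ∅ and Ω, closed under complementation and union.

|σ(𝒞)| = 16.  σ(𝒞) = { ∅, {p}, {u}, {p,u}, {q,r}, {s,t}, {p,q,r}, {p,s,t}, {q,r,u}, {s,t,u}, {p,q,r,u}, {p,s,t,u}, {q,r,s,t}, {p,q,r,s,t}, {q,r,s,t,u}, Ω }

Derivation:
Begin from { ∅, {u}, {p,u}, {s,t}, {p,s,t,u}, Ω } (that is, 𝒞 plus ∅ and Ω).
Iteration 1: +5 →
  {q,r}  = ᶜ of {p,s,t,u}
  {s,t,u}  = {s,t} ∪ {u}
  {p,q,r,u}  = ᶜ of {s,t}
  {q,r,s,t}  = ᶜ of {p,u}
  {p,q,r,s,t}  = ᶜ of {u}
  — 11 sets.
Iteration 2. New:
  {p,q,r}  = ᶜ of {s,t,u}
  {q,r,u}  = {u} ∪ {q,r}
  {q,r,s,t,u}  = {q,r,s,t} ∪ {u}
  — 14 sets.
Iteration 3: +2 →
  {p}  = ᶜ of {q,r,s,t,u}
  {p,s,t}  = ᶜ of {q,r,u}
  — 16 sets.
After Iteration 4 the family is unchanged; done.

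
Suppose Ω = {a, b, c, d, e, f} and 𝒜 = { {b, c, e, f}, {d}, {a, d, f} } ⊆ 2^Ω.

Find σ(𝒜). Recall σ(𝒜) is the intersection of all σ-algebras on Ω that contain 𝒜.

Seed the family with 𝒜 together with ∅ and Ω: { ∅, {d}, {a, d, f}, {b, c, e, f}, Ω }.
Iteration 1: +4 →
  {a, d}  = {b, c, e, f}ᶜ
  {b, c, e}  = {a, d, f}ᶜ
  {a, b, c, e, f}  = {d}ᶜ
  {b, c, d, e, f}  = {d} ∪ {b, c, e, f}
  [9 total]
Iteration 2 (3 new):
  {a}  = {b, c, d, e, f}ᶜ
  {b, c, d, e}  = {b, c, e} ∪ {d}
  {a, b, c, d, e}  = {b, c, e} ∪ {a, d}
  [12 total]
Iteration 3. New:
  {f}  = {a, b, c, d, e}ᶜ
  {a, f}  = {b, c, d, e}ᶜ
  {a, b, c, e}  = {b, c, e} ∪ {a}
  [15 total]
Iteration 4 adds 1:
  {d, f}  = {a, b, c, e}ᶜ
  [16 total]
Iteration 5: closed — nothing new.

|σ(𝒜)| = 16.  σ(𝒜) = { ∅, {a}, {d}, {f}, {a, d}, {a, f}, {d, f}, {a, d, f}, {b, c, e}, {a, b, c, e}, {b, c, d, e}, {b, c, e, f}, {a, b, c, d, e}, {a, b, c, e, f}, {b, c, d, e, f}, Ω }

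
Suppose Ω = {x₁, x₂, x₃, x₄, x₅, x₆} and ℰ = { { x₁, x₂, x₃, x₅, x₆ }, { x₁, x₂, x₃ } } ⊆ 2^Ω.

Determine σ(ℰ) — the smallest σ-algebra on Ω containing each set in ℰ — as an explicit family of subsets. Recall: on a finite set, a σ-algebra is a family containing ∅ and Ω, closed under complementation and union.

|σ(ℰ)| = 8.  σ(ℰ) = { ∅, { x₄ }, { x₅, x₆ }, { x₁, x₂, x₃ }, { x₄, x₅, x₆ }, { x₁, x₂, x₃, x₄ }, { x₁, x₂, x₃, x₅, x₆ }, Ω }

Derivation:
Initial family (4 sets): { ∅, { x₁, x₂, x₃ }, { x₁, x₂, x₃, x₅, x₆ }, Ω }.
Iteration 1: +2 →
  { x₄ }  = ᶜ of { x₁, x₂, x₃, x₅, x₆ }
  { x₄, x₅, x₆ }  = ᶜ of { x₁, x₂, x₃ }
  — 6 sets.
Iteration 2: +1 →
  { x₁, x₂, x₃, x₄ }  = { x₁, x₂, x₃ } ∪ { x₄ }
  — 7 sets.
Iteration 3. New:
  { x₅, x₆ }  = ᶜ of { x₁, x₂, x₃, x₄ }
  — 8 sets.
Iteration 4: already closed under ᶜ and ∪.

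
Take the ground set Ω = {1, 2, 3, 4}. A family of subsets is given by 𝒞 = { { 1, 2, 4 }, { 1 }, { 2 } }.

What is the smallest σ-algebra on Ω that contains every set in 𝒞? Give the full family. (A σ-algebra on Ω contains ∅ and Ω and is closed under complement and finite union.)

Take S₀ = 𝒞 ∪ {∅, Ω} = { {}, { 1 }, { 2 }, { 1, 2, 4 }, Ω }.
Step 1 (4 new):
  { 3 }  = { 1, 2, 4 }ᶜ
  { 1, 2 }  = { 2 } ∪ { 1 }
  { 1, 3, 4 }  = { 2 }ᶜ
  { 2, 3, 4 }  = { 1 }ᶜ
  (now 9)
Step 2 (4 new):
  { 1, 3 }  = { 3 } ∪ { 1 }
  { 2, 3 }  = { 2 } ∪ { 3 }
  { 3, 4 }  = { 1, 2 }ᶜ
  { 1, 2, 3 }  = { 1, 2 } ∪ { 3 }
  (now 13)
Step 3: 3 new —
  { 4 }  = { 1, 2, 3 }ᶜ
  { 1, 4 }  = { 2, 3 }ᶜ
  { 2, 4 }  = { 1, 3 }ᶜ
  (now 16)
Step 4: no new sets; the family is a σ-algebra.

Hence σ(𝒞) has 16 members: { {}, { 1 }, { 2 }, { 3 }, { 4 }, { 1, 2 }, { 1, 3 }, { 1, 4 }, { 2, 3 }, { 2, 4 }, { 3, 4 }, { 1, 2, 3 }, { 1, 2, 4 }, { 1, 3, 4 }, { 2, 3, 4 }, Ω }.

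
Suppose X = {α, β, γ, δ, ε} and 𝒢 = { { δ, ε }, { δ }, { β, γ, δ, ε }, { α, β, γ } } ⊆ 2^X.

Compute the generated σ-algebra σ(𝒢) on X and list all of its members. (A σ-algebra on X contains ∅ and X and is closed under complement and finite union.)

Answer: σ(𝒢) = { ∅, { α }, { δ }, { ε }, { α, δ }, { α, ε }, { β, γ }, { δ, ε }, { α, β, γ }, { α, δ, ε }, { β, γ, δ }, { β, γ, ε }, { α, β, γ, δ }, { α, β, γ, ε }, { β, γ, δ, ε }, X }

Trace:
Initial family (6 sets): { ∅, { δ }, { δ, ε }, { α, β, γ }, { β, γ, δ, ε }, X }.
Step 1: 3 new —
  { α }  = complement { β, γ, δ, ε }
  { α, β, γ, δ }  = { α, β, γ } ∪ { δ }
  { α, β, γ, ε }  = complement { δ }
  — 9 sets.
Step 2 adds 3:
  { ε }  = complement { α, β, γ, δ }
  { α, δ }  = { δ } ∪ { α }
  { α, δ, ε }  = { δ, ε } ∪ { α }
  — 12 sets.
Step 3: +3 →
  { α, ε }  = { ε } ∪ { α }
  { β, γ }  = complement { α, δ, ε }
  { β, γ, ε }  = complement { α, δ }
  — 15 sets.
Step 4: 1 new —
  { β, γ, δ }  = complement { α, ε }
  — 16 sets.
Step 5: closed — nothing new.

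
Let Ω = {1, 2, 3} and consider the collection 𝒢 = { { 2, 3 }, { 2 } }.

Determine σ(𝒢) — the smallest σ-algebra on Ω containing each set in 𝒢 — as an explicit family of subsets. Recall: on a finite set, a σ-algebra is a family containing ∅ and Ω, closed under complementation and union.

Begin from { {  }, { 2 }, { 2, 3 }, Ω } (that is, 𝒢 plus ∅ and Ω).
Pass 1. New:
  { 1 }  = ᶜ of { 2, 3 }
  { 1, 3 }  = ᶜ of { 2 }
Pass 2 adds 1:
  { 1, 2 }  = { 2 } ∪ { 1 }
Pass 3 (1 new):
  { 3 }  = ᶜ of { 1, 2 }
Pass 4: closed — nothing new.

Therefore σ(𝒢) = { {  }, { 1 }, { 2 }, { 3 }, { 1, 2 }, { 1, 3 }, { 2, 3 }, Ω } (|σ(𝒢)| = 8).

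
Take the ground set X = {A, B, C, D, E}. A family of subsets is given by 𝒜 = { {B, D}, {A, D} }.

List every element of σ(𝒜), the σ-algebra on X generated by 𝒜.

Seed the family with 𝒜 together with ∅ and X: { {}, {A, D}, {B, D}, X }.
Iteration 1 adds 3:
  {A, B, D}  = {B, D} ∪ {A, D}
  {A, C, E}  = X∖{B, D}
  {B, C, E}  = X∖{A, D}
  (now 7)
Iteration 2 adds 4:
  {C, E}  = X∖{A, B, D}
  {A, B, C, E}  = {B, C, E} ∪ {A, C, E}
  {A, C, D, E}  = {A, D} ∪ {A, C, E}
  {B, C, D, E}  = {B, C, E} ∪ {B, D}
  (now 11)
Iteration 3 (3 new):
  {A}  = X∖{B, C, D, E}
  {B}  = X∖{A, C, D, E}
  {D}  = X∖{A, B, C, E}
  (now 14)
Iteration 4. New:
  {A, B}  = {B} ∪ {A}
  {C, D, E}  = {D} ∪ {C, E}
  (now 16)
Iteration 5: closed — nothing new.

Therefore σ(𝒜) = { {}, {A}, {B}, {D}, {A, B}, {A, D}, {B, D}, {C, E}, {A, B, D}, {A, C, E}, {B, C, E}, {C, D, E}, {A, B, C, E}, {A, C, D, E}, {B, C, D, E}, X } (|σ(𝒜)| = 16).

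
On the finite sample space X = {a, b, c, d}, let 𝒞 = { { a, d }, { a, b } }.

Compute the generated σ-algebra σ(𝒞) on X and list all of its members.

Take S₀ = 𝒞 ∪ {∅, X} = { ∅, { a, b }, { a, d }, X }.
Step 1: +3 →
  { b, c }  = { a, d }ᶜ
  { c, d }  = { a, b }ᶜ
  { a, b, d }  = { a, b } ∪ { a, d }
Step 2 adds 4:
  { c }  = { a, b, d }ᶜ
  { a, b, c }  = { b, c } ∪ { a, b }
  { a, c, d }  = { c, d } ∪ { a, d }
  { b, c, d }  = { c, d } ∪ { b, c }
Step 3: +3 →
  { a }  = { b, c, d }ᶜ
  { b }  = { a, c, d }ᶜ
  { d }  = { a, b, c }ᶜ
Step 4: +2 →
  { a, c }  = { c } ∪ { a }
  { b, d }  = { d } ∪ { b }
Step 5: already closed under ᶜ and ∪.

Therefore σ(𝒞) = { ∅, { a }, { b }, { c }, { d }, { a, b }, { a, c }, { a, d }, { b, c }, { b, d }, { c, d }, { a, b, c }, { a, b, d }, { a, c, d }, { b, c, d }, X } (|σ(𝒞)| = 16).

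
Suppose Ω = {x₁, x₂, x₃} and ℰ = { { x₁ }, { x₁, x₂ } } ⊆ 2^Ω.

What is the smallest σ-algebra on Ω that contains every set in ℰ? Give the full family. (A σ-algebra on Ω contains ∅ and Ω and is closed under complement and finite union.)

Initial family (4 sets): { ∅, { x₁ }, { x₁, x₂ }, Ω }.
Round 1: +2 →
  { x₃ }  = complement { x₁, x₂ }
  { x₂, x₃ }  = complement { x₁ }
  |family| = 6
Round 2 (1 new):
  { x₁, x₃ }  = { x₃ } ∪ { x₁ }
  |family| = 7
Round 3 adds 1:
  { x₂ }  = complement { x₁, x₃ }
  |family| = 8
Round 4: already closed under ᶜ and ∪.

Hence σ(ℰ) has 8 members: { ∅, { x₁ }, { x₂ }, { x₃ }, { x₁, x₂ }, { x₁, x₃ }, { x₂, x₃ }, Ω }.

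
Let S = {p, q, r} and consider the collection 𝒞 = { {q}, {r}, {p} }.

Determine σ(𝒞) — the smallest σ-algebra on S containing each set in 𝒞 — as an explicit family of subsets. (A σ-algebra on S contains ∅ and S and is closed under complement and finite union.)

σ(𝒞) = { ∅, {p}, {q}, {r}, {p,q}, {p,r}, {q,r}, S }

Check:
Start: 𝒞 ∪ {∅, S} = { ∅, {p}, {q}, {r}, S }.
Pass 1: 3 new —
  {p,q}  = complement {r}
  {p,r}  = complement {q}
  {q,r}  = complement {p}
Pass 2: stable.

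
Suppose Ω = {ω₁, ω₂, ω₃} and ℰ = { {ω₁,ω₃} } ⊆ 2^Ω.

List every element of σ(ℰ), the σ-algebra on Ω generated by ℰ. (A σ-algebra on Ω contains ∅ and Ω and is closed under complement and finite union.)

Start: ℰ ∪ {∅, Ω} = { {}, {ω₁,ω₃}, Ω }.
Pass 1: 1 new —
  {ω₂}  = Ω∖{ω₁,ω₃}
  (now 4)
Pass 2: already closed under ᶜ and ∪.

Therefore σ(ℰ) = { {}, {ω₂}, {ω₁,ω₃}, Ω } (|σ(ℰ)| = 4).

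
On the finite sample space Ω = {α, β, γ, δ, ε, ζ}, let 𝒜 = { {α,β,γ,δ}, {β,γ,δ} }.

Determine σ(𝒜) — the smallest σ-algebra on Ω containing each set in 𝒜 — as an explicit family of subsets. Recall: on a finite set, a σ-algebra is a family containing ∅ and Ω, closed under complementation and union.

σ(𝒜) (8 sets): { ∅, {α}, {ε,ζ}, {α,ε,ζ}, {β,γ,δ}, {α,β,γ,δ}, {β,γ,δ,ε,ζ}, Ω }

Derivation:
Take S₀ = 𝒜 ∪ {∅, Ω} = { ∅, {β,γ,δ}, {α,β,γ,δ}, Ω }.
Step 1: 2 new —
  {ε,ζ}  = {α,β,γ,δ}ᶜ
  {α,ε,ζ}  = {β,γ,δ}ᶜ
  [6 total]
Step 2 adds 1:
  {β,γ,δ,ε,ζ}  = {β,γ,δ} ∪ {ε,ζ}
  [7 total]
Step 3: 1 new —
  {α}  = {β,γ,δ,ε,ζ}ᶜ
  [8 total]
Step 4 adds nothing — fixpoint reached.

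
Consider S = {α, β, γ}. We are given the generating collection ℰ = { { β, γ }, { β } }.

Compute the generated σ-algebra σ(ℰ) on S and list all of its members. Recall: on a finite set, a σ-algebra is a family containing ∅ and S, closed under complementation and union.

Take S₀ = ℰ ∪ {∅, S} = { {}, { β }, { β, γ }, S }.
Iteration 1 (2 new):
  { α }  = S∖{ β, γ }
  { α, γ }  = S∖{ β }
  — 6 sets.
Iteration 2 (1 new):
  { α, β }  = { β } ∪ { α }
  — 7 sets.
Iteration 3: +1 →
  { γ }  = S∖{ α, β }
  — 8 sets.
Iteration 4 adds nothing — fixpoint reached.

|σ(ℰ)| = 8.  σ(ℰ) = { {}, { α }, { β }, { γ }, { α, β }, { α, γ }, { β, γ }, S }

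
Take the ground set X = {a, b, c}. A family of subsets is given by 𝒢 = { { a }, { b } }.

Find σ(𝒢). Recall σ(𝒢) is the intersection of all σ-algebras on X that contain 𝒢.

σ(𝒢) (8 sets): { ∅, { a }, { b }, { c }, { a, b }, { a, c }, { b, c }, X }

Trace:
Start: 𝒢 ∪ {∅, X} = { ∅, { a }, { b }, X }.
Step 1 adds 3:
  { a, b }  = { a } ∪ { b }
  { a, c }  = X∖{ b }
  { b, c }  = X∖{ a }
  |family| = 7
Step 2. New:
  { c }  = X∖{ a, b }
  |family| = 8
Step 3 adds nothing — fixpoint reached.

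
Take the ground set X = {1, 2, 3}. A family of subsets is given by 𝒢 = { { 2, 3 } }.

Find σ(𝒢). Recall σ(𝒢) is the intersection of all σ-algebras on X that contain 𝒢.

Seed the family with 𝒢 together with ∅ and X: { ∅, { 2, 3 }, X }.
Round 1 (1 new):
  { 1 }  = X∖{ 2, 3 }
  (now 4)
Round 2: closed — nothing new.

|σ(𝒢)| = 4.  σ(𝒢) = { ∅, { 1 }, { 2, 3 }, X }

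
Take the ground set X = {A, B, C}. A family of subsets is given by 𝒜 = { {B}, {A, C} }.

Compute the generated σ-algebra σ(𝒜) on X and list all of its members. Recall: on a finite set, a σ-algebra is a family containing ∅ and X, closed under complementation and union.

Start: 𝒜 ∪ {∅, X} = { ∅, {B}, {A, C}, X }.
Iteration 1: already closed under ᶜ and ∪.

Hence σ(𝒜) has 4 members: { ∅, {B}, {A, C}, X }.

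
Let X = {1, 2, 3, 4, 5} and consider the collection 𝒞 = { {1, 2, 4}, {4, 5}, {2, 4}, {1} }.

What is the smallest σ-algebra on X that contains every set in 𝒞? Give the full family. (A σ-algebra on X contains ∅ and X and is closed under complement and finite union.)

Answer: σ(𝒞) = { {}, {1}, {2}, {3}, {4}, {5}, {1, 2}, {1, 3}, {1, 4}, {1, 5}, {2, 3}, {2, 4}, {2, 5}, {3, 4}, {3, 5}, {4, 5}, {1, 2, 3}, {1, 2, 4}, {1, 2, 5}, {1, 3, 4}, {1, 3, 5}, {1, 4, 5}, {2, 3, 4}, {2, 3, 5}, {2, 4, 5}, {3, 4, 5}, {1, 2, 3, 4}, {1, 2, 3, 5}, {1, 2, 4, 5}, {1, 3, 4, 5}, {2, 3, 4, 5}, X }

Working:
Seed the family with 𝒞 together with ∅ and X: { {}, {1}, {2, 4}, {4, 5}, {1, 2, 4}, X }.
Round 1: 7 new —
  {3, 5}  = ᶜ of {1, 2, 4}
  {1, 2, 3}  = ᶜ of {4, 5}
  {1, 3, 5}  = ᶜ of {2, 4}
  {1, 4, 5}  = {4, 5} ∪ {1}
  {2, 4, 5}  = {4, 5} ∪ {2, 4}
  {1, 2, 4, 5}  = {4, 5} ∪ {1, 2, 4}
  {2, 3, 4, 5}  = ᶜ of {1}
  (now 13)
Round 2 (7 new):
  {3}  = ᶜ of {1, 2, 4, 5}
  {1, 3}  = ᶜ of {2, 4, 5}
  {2, 3}  = ᶜ of {1, 4, 5}
  {3, 4, 5}  = {4, 5} ∪ {3, 5}
  {1, 2, 3, 4}  = {1, 2, 3} ∪ {1, 2, 4}
  {1, 2, 3, 5}  = {1, 2, 3} ∪ {1, 3, 5}
  {1, 3, 4, 5}  = {1, 4, 5} ∪ {1, 3, 5}
  (now 20)
Round 3 (6 new):
  {2}  = ᶜ of {1, 3, 4, 5}
  {4}  = ᶜ of {1, 2, 3, 5}
  {5}  = ᶜ of {1, 2, 3, 4}
  {1, 2}  = ᶜ of {3, 4, 5}
  {2, 3, 4}  = {2, 4} ∪ {3}
  {2, 3, 5}  = {3, 5} ∪ {2, 3}
  (now 26)
Round 4 adds 6:
  {1, 4}  = ᶜ of {2, 3, 5}
  {1, 5}  = ᶜ of {2, 3, 4}
  {2, 5}  = {2} ∪ {5}
  {3, 4}  = {3} ∪ {4}
  {1, 2, 5}  = {1, 2} ∪ {5}
  {1, 3, 4}  = {1, 3} ∪ {4}
  (now 32)
Round 5: closed — nothing new.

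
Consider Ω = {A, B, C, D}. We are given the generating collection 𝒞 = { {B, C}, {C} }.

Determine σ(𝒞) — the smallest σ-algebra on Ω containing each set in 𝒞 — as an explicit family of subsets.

Take S₀ = 𝒞 ∪ {∅, Ω} = { ∅, {C}, {B, C}, Ω }.
Round 1: 2 new —
  {A, D}  = ᶜ of {B, C}
  {A, B, D}  = ᶜ of {C}
  — 6 sets.
Round 2 adds 1:
  {A, C, D}  = {C} ∪ {A, D}
  — 7 sets.
Round 3. New:
  {B}  = ᶜ of {A, C, D}
  — 8 sets.
After Round 4 the family is unchanged; done.

Hence σ(𝒞) has 8 members: { ∅, {B}, {C}, {A, D}, {B, C}, {A, B, D}, {A, C, D}, Ω }.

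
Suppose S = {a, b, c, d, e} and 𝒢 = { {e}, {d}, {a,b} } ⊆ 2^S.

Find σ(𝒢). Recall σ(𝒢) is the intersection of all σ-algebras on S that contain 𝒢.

Initial family (5 sets): { {}, {d}, {e}, {a,b}, S }.
Step 1: +6 →
  {d,e}  = {d} ∪ {e}
  {a,b,d}  = {a,b} ∪ {d}
  {a,b,e}  = {a,b} ∪ {e}
  {c,d,e}  = ᶜ of {a,b}
  {a,b,c,d}  = ᶜ of {e}
  {a,b,c,e}  = ᶜ of {d}
  |family| = 11
Step 2 (4 new):
  {c,d}  = ᶜ of {a,b,e}
  {c,e}  = ᶜ of {a,b,d}
  {a,b,c}  = ᶜ of {d,e}
  {a,b,d,e}  = {a,b} ∪ {d,e}
  |family| = 15
Step 3: +1 →
  {c}  = ᶜ of {a,b,d,e}
  |family| = 16
Step 4: stable.

σ(𝒢) = { {}, {c}, {d}, {e}, {a,b}, {c,d}, {c,e}, {d,e}, {a,b,c}, {a,b,d}, {a,b,e}, {c,d,e}, {a,b,c,d}, {a,b,c,e}, {a,b,d,e}, S }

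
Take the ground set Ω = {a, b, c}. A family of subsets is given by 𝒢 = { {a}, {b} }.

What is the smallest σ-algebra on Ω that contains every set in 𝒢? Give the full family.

σ(𝒢) = { ∅, {a}, {b}, {c}, {a,b}, {a,c}, {b,c}, Ω }

Working:
Take S₀ = 𝒢 ∪ {∅, Ω} = { ∅, {a}, {b}, Ω }.
Iteration 1: 3 new —
  {a,b}  = {a} ∪ {b}
  {a,c}  = complement {b}
  {b,c}  = complement {a}
Iteration 2. New:
  {c}  = complement {a,b}
Iteration 3: stable.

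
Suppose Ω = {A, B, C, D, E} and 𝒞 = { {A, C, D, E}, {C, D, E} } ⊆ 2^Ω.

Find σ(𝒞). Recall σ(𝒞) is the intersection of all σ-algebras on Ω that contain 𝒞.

Begin from { {}, {C, D, E}, {A, C, D, E}, Ω } (that is, 𝒞 plus ∅ and Ω).
Round 1: +2 →
  {B}  = ᶜ of {A, C, D, E}
  {A, B}  = ᶜ of {C, D, E}
  [6 total]
Round 2 (1 new):
  {B, C, D, E}  = {C, D, E} ∪ {B}
  [7 total]
Round 3: +1 →
  {A}  = ᶜ of {B, C, D, E}
  [8 total]
Round 4: already closed under ᶜ and ∪.

|σ(𝒞)| = 8.  σ(𝒞) = { {}, {A}, {B}, {A, B}, {C, D, E}, {A, C, D, E}, {B, C, D, E}, Ω }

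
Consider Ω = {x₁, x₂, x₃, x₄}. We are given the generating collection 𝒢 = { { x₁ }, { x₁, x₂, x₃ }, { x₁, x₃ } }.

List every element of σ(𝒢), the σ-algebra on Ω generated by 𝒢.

Begin from { ∅, { x₁ }, { x₁, x₃ }, { x₁, x₂, x₃ }, Ω } (that is, 𝒢 plus ∅ and Ω).
Iteration 1: 3 new —
  { x₄ }  = Ω∖{ x₁, x₂, x₃ }
  { x₂, x₄ }  = Ω∖{ x₁, x₃ }
  { x₂, x₃, x₄ }  = Ω∖{ x₁ }
  — 8 sets.
Iteration 2. New:
  { x₁, x₄ }  = { x₄ } ∪ { x₁ }
  { x₁, x₂, x₄ }  = { x₂, x₄ } ∪ { x₁ }
  { x₁, x₃, x₄ }  = { x₄ } ∪ { x₁, x₃ }
  — 11 sets.
Iteration 3. New:
  { x₂ }  = Ω∖{ x₁, x₃, x₄ }
  { x₃ }  = Ω∖{ x₁, x₂, x₄ }
  { x₂, x₃ }  = Ω∖{ x₁, x₄ }
  — 14 sets.
Iteration 4 adds 2:
  { x₁, x₂ }  = { x₂ } ∪ { x₁ }
  { x₃, x₄ }  = { x₃ } ∪ { x₄ }
  — 16 sets.
Iteration 5 adds nothing — fixpoint reached.

Hence σ(𝒢) has 16 members: { ∅, { x₁ }, { x₂ }, { x₃ }, { x₄ }, { x₁, x₂ }, { x₁, x₃ }, { x₁, x₄ }, { x₂, x₃ }, { x₂, x₄ }, { x₃, x₄ }, { x₁, x₂, x₃ }, { x₁, x₂, x₄ }, { x₁, x₃, x₄ }, { x₂, x₃, x₄ }, Ω }.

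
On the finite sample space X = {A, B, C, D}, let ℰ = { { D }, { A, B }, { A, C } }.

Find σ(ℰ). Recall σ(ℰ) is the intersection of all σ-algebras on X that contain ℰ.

|σ(ℰ)| = 16.  σ(ℰ) = { {}, { A }, { B }, { C }, { D }, { A, B }, { A, C }, { A, D }, { B, C }, { B, D }, { C, D }, { A, B, C }, { A, B, D }, { A, C, D }, { B, C, D }, X }

Trace:
Initial family (5 sets): { {}, { D }, { A, B }, { A, C }, X }.
Step 1: 5 new —
  { B, D }  = X∖{ A, C }
  { C, D }  = X∖{ A, B }
  { A, B, C }  = X∖{ D }
  { A, B, D }  = { A, B } ∪ { D }
  { A, C, D }  = { A, C } ∪ { D }
  [10 total]
Step 2 adds 3:
  { B }  = X∖{ A, C, D }
  { C }  = X∖{ A, B, D }
  { B, C, D }  = { C, D } ∪ { B, D }
  [13 total]
Step 3 (2 new):
  { A }  = X∖{ B, C, D }
  { B, C }  = { C } ∪ { B }
  [15 total]
Step 4: +1 →
  { A, D }  = X∖{ B, C }
  [16 total]
Step 5: closed — nothing new.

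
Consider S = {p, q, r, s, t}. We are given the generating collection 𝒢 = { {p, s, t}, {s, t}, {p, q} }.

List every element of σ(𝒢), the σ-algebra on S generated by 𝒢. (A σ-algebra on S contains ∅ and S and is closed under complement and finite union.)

σ(𝒢) (16 sets): { {}, {p}, {q}, {r}, {p, q}, {p, r}, {q, r}, {s, t}, {p, q, r}, {p, s, t}, {q, s, t}, {r, s, t}, {p, q, s, t}, {p, r, s, t}, {q, r, s, t}, S }

Working:
Begin from { {}, {p, q}, {s, t}, {p, s, t}, S } (that is, 𝒢 plus ∅ and S).
Step 1 adds 4:
  {q, r}  = S∖{p, s, t}
  {p, q, r}  = S∖{s, t}
  {r, s, t}  = S∖{p, q}
  {p, q, s, t}  = {s, t} ∪ {p, q}
  — 9 sets.
Step 2 (3 new):
  {r}  = S∖{p, q, s, t}
  {p, r, s, t}  = {p, s, t} ∪ {r, s, t}
  {q, r, s, t}  = {r, s, t} ∪ {q, r}
  — 12 sets.
Step 3. New:
  {p}  = S∖{q, r, s, t}
  {q}  = S∖{p, r, s, t}
  — 14 sets.
Step 4 (2 new):
  {p, r}  = {r} ∪ {p}
  {q, s, t}  = {s, t} ∪ {q}
  — 16 sets.
Step 5 adds nothing — fixpoint reached.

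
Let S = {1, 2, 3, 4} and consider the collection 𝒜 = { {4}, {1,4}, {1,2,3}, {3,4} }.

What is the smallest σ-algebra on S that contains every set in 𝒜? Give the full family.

σ(𝒜) = { ∅, {1}, {2}, {3}, {4}, {1,2}, {1,3}, {1,4}, {2,3}, {2,4}, {3,4}, {1,2,3}, {1,2,4}, {1,3,4}, {2,3,4}, S }

Working:
Seed the family with 𝒜 together with ∅ and S: { ∅, {4}, {1,4}, {3,4}, {1,2,3}, S }.
Pass 1 adds 3:
  {1,2}  = {3,4}ᶜ
  {2,3}  = {1,4}ᶜ
  {1,3,4}  = {3,4} ∪ {1,4}
  |family| = 9
Pass 2 adds 3:
  {2}  = {1,3,4}ᶜ
  {1,2,4}  = {1,2} ∪ {1,4}
  {2,3,4}  = {3,4} ∪ {2,3}
  |family| = 12
Pass 3: 3 new —
  {1}  = {2,3,4}ᶜ
  {3}  = {1,2,4}ᶜ
  {2,4}  = {4} ∪ {2}
  |family| = 15
Pass 4 adds 1:
  {1,3}  = {2,4}ᶜ
  |family| = 16
After Pass 5 the family is unchanged; done.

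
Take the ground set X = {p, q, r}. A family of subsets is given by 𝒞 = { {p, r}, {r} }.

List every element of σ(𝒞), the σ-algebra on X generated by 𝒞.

Take S₀ = 𝒞 ∪ {∅, X} = { {}, {r}, {p, r}, X }.
Iteration 1 adds 2:
  {q}  = complement {p, r}
  {p, q}  = complement {r}
Iteration 2: +1 →
  {q, r}  = {r} ∪ {q}
Iteration 3: 1 new —
  {p}  = complement {q, r}
After Iteration 4 the family is unchanged; done.

σ(𝒞) = { {}, {p}, {q}, {r}, {p, q}, {p, r}, {q, r}, X }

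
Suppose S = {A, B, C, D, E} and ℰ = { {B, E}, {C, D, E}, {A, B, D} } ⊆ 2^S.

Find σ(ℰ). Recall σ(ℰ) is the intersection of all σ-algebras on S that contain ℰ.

σ(ℰ) = { {}, {A}, {B}, {C}, {D}, {E}, {A, B}, {A, C}, {A, D}, {A, E}, {B, C}, {B, D}, {B, E}, {C, D}, {C, E}, {D, E}, {A, B, C}, {A, B, D}, {A, B, E}, {A, C, D}, {A, C, E}, {A, D, E}, {B, C, D}, {B, C, E}, {B, D, E}, {C, D, E}, {A, B, C, D}, {A, B, C, E}, {A, B, D, E}, {A, C, D, E}, {B, C, D, E}, S }

Trace:
Seed the family with ℰ together with ∅ and S: { {}, {B, E}, {A, B, D}, {C, D, E}, S }.
Iteration 1 (5 new):
  {A, B}  = ᶜ of {C, D, E}
  {C, E}  = ᶜ of {A, B, D}
  {A, C, D}  = ᶜ of {B, E}
  {A, B, D, E}  = {B, E} ∪ {A, B, D}
  {B, C, D, E}  = {B, E} ∪ {C, D, E}
  — 10 sets.
Iteration 2: +7 →
  {A}  = ᶜ of {B, C, D, E}
  {C}  = ᶜ of {A, B, D, E}
  {A, B, E}  = {B, E} ∪ {A, B}
  {B, C, E}  = {B, E} ∪ {C, E}
  {A, B, C, D}  = {A, B} ∪ {A, C, D}
  {A, B, C, E}  = {A, B} ∪ {C, E}
  {A, C, D, E}  = {C, D, E} ∪ {A, C, D}
  — 17 sets.
Iteration 3: +8 →
  {B}  = ᶜ of {A, C, D, E}
  {D}  = ᶜ of {A, B, C, E}
  {E}  = ᶜ of {A, B, C, D}
  {A, C}  = {C} ∪ {A}
  {A, D}  = ᶜ of {B, C, E}
  {C, D}  = ᶜ of {A, B, E}
  {A, B, C}  = {C} ∪ {A, B}
  {A, C, E}  = {C, E} ∪ {A}
  — 25 sets.
Iteration 4: 7 new —
  {A, E}  = {E} ∪ {A}
  {B, C}  = {B} ∪ {C}
  {B, D}  = ᶜ of {A, C, E}
  {D, E}  = ᶜ of {A, B, C}
  {A, D, E}  = {E} ∪ {A, D}
  {B, C, D}  = {C, D} ∪ {B}
  {B, D, E}  = ᶜ of {A, C}
  — 32 sets.
Iteration 5: closed — nothing new.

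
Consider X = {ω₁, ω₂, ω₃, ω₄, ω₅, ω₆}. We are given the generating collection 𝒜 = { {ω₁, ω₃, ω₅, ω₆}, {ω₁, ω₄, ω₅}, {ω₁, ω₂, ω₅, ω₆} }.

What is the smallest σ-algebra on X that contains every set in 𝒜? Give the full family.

|σ(𝒜)| = 32.  σ(𝒜) = { {}, {ω₂}, {ω₃}, {ω₄}, {ω₆}, {ω₁, ω₅}, {ω₂, ω₃}, {ω₂, ω₄}, {ω₂, ω₆}, {ω₃, ω₄}, {ω₃, ω₆}, {ω₄, ω₆}, {ω₁, ω₂, ω₅}, {ω₁, ω₃, ω₅}, {ω₁, ω₄, ω₅}, {ω₁, ω₅, ω₆}, {ω₂, ω₃, ω₄}, {ω₂, ω₃, ω₆}, {ω₂, ω₄, ω₆}, {ω₃, ω₄, ω₆}, {ω₁, ω₂, ω₃, ω₅}, {ω₁, ω₂, ω₄, ω₅}, {ω₁, ω₂, ω₅, ω₆}, {ω₁, ω₃, ω₄, ω₅}, {ω₁, ω₃, ω₅, ω₆}, {ω₁, ω₄, ω₅, ω₆}, {ω₂, ω₃, ω₄, ω₆}, {ω₁, ω₂, ω₃, ω₄, ω₅}, {ω₁, ω₂, ω₃, ω₅, ω₆}, {ω₁, ω₂, ω₄, ω₅, ω₆}, {ω₁, ω₃, ω₄, ω₅, ω₆}, X }

Trace:
Initial family (5 sets): { {}, {ω₁, ω₄, ω₅}, {ω₁, ω₂, ω₅, ω₆}, {ω₁, ω₃, ω₅, ω₆}, X }.
Step 1: 6 new —
  {ω₂, ω₄}  = {ω₁, ω₃, ω₅, ω₆}ᶜ
  {ω₃, ω₄}  = {ω₁, ω₂, ω₅, ω₆}ᶜ
  {ω₂, ω₃, ω₆}  = {ω₁, ω₄, ω₅}ᶜ
  {ω₁, ω₂, ω₃, ω₅, ω₆}  = {ω₁, ω₃, ω₅, ω₆} ∪ {ω₁, ω₂, ω₅, ω₆}
  {ω₁, ω₂, ω₄, ω₅, ω₆}  = {ω₁, ω₄, ω₅} ∪ {ω₁, ω₂, ω₅, ω₆}
  {ω₁, ω₃, ω₄, ω₅, ω₆}  = {ω₁, ω₄, ω₅} ∪ {ω₁, ω₃, ω₅, ω₆}
  — 11 sets.
Step 2: 7 new —
  {ω₂}  = {ω₁, ω₃, ω₄, ω₅, ω₆}ᶜ
  {ω₃}  = {ω₁, ω₂, ω₄, ω₅, ω₆}ᶜ
  {ω₄}  = {ω₁, ω₂, ω₃, ω₅, ω₆}ᶜ
  {ω₂, ω₃, ω₄}  = {ω₃, ω₄} ∪ {ω₂, ω₄}
  {ω₁, ω₂, ω₄, ω₅}  = {ω₁, ω₄, ω₅} ∪ {ω₂, ω₄}
  {ω₁, ω₃, ω₄, ω₅}  = {ω₁, ω₄, ω₅} ∪ {ω₃, ω₄}
  {ω₂, ω₃, ω₄, ω₆}  = {ω₃, ω₄} ∪ {ω₂, ω₃, ω₆}
  — 18 sets.
Step 3 adds 6:
  {ω₁, ω₅}  = {ω₂, ω₃, ω₄, ω₆}ᶜ
  {ω₂, ω₃}  = {ω₃} ∪ {ω₂}
  {ω₂, ω₆}  = {ω₁, ω₃, ω₄, ω₅}ᶜ
  {ω₃, ω₆}  = {ω₁, ω₂, ω₄, ω₅}ᶜ
  {ω₁, ω₅, ω₆}  = {ω₂, ω₃, ω₄}ᶜ
  {ω₁, ω₂, ω₃, ω₄, ω₅}  = {ω₁, ω₄, ω₅} ∪ {ω₂, ω₃, ω₄}
  — 24 sets.
Step 4. New:
  {ω₆}  = {ω₁, ω₂, ω₃, ω₄, ω₅}ᶜ
  {ω₁, ω₂, ω₅}  = {ω₂} ∪ {ω₁, ω₅}
  {ω₁, ω₃, ω₅}  = {ω₃} ∪ {ω₁, ω₅}
  {ω₂, ω₄, ω₆}  = {ω₂, ω₆} ∪ {ω₄}
  {ω₃, ω₄, ω₆}  = {ω₃, ω₄} ∪ {ω₃, ω₆}
  {ω₁, ω₂, ω₃, ω₅}  = {ω₂, ω₃} ∪ {ω₁, ω₅}
  {ω₁, ω₄, ω₅, ω₆}  = {ω₂, ω₃}ᶜ
  — 31 sets.
Step 5: +1 →
  {ω₄, ω₆}  = {ω₁, ω₂, ω₃, ω₅}ᶜ
  — 32 sets.
Step 6: closed — nothing new.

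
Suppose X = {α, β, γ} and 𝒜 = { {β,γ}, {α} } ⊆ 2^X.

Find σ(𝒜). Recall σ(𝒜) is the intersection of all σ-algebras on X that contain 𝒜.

Answer: σ(𝒜) = { ∅, {α}, {β,γ}, X }

Check:
Initial family (4 sets): { ∅, {α}, {β,γ}, X }.
Iteration 1: no new sets; the family is a σ-algebra.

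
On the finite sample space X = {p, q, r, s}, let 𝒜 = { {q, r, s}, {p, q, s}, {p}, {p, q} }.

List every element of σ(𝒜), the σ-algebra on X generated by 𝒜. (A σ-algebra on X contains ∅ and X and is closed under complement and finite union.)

Answer: σ(𝒜) = { {}, {p}, {q}, {r}, {s}, {p, q}, {p, r}, {p, s}, {q, r}, {q, s}, {r, s}, {p, q, r}, {p, q, s}, {p, r, s}, {q, r, s}, X }

Check:
Start: 𝒜 ∪ {∅, X} = { {}, {p}, {p, q}, {p, q, s}, {q, r, s}, X }.
Round 1 (2 new):
  {r}  = X∖{p, q, s}
  {r, s}  = X∖{p, q}
  — 8 sets.
Round 2. New:
  {p, r}  = {r} ∪ {p}
  {p, q, r}  = {r} ∪ {p, q}
  {p, r, s}  = {r, s} ∪ {p}
  — 11 sets.
Round 3: 3 new —
  {q}  = X∖{p, r, s}
  {s}  = X∖{p, q, r}
  {q, s}  = X∖{p, r}
  — 14 sets.
Round 4: 2 new —
  {p, s}  = {s} ∪ {p}
  {q, r}  = {r} ∪ {q}
  — 16 sets.
Round 5: stable.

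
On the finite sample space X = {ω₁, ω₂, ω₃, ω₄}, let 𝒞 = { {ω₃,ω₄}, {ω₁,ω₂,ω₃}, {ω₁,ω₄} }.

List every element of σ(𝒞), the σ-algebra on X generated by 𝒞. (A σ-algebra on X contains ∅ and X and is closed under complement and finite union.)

|σ(𝒞)| = 16.  σ(𝒞) = { {}, {ω₁}, {ω₂}, {ω₃}, {ω₄}, {ω₁,ω₂}, {ω₁,ω₃}, {ω₁,ω₄}, {ω₂,ω₃}, {ω₂,ω₄}, {ω₃,ω₄}, {ω₁,ω₂,ω₃}, {ω₁,ω₂,ω₄}, {ω₁,ω₃,ω₄}, {ω₂,ω₃,ω₄}, X }

Working:
Begin from { {}, {ω₁,ω₄}, {ω₃,ω₄}, {ω₁,ω₂,ω₃}, X } (that is, 𝒞 plus ∅ and X).
Pass 1. New:
  {ω₄}  = ᶜ of {ω₁,ω₂,ω₃}
  {ω₁,ω₂}  = ᶜ of {ω₃,ω₄}
  {ω₂,ω₃}  = ᶜ of {ω₁,ω₄}
  {ω₁,ω₃,ω₄}  = {ω₃,ω₄} ∪ {ω₁,ω₄}
  (now 9)
Pass 2: 3 new —
  {ω₂}  = ᶜ of {ω₁,ω₃,ω₄}
  {ω₁,ω₂,ω₄}  = {ω₁,ω₂} ∪ {ω₁,ω₄}
  {ω₂,ω₃,ω₄}  = {ω₃,ω₄} ∪ {ω₂,ω₃}
  (now 12)
Pass 3 (3 new):
  {ω₁}  = ᶜ of {ω₂,ω₃,ω₄}
  {ω₃}  = ᶜ of {ω₁,ω₂,ω₄}
  {ω₂,ω₄}  = {ω₄} ∪ {ω₂}
  (now 15)
Pass 4. New:
  {ω₁,ω₃}  = ᶜ of {ω₂,ω₄}
  (now 16)
Pass 5: no new sets; the family is a σ-algebra.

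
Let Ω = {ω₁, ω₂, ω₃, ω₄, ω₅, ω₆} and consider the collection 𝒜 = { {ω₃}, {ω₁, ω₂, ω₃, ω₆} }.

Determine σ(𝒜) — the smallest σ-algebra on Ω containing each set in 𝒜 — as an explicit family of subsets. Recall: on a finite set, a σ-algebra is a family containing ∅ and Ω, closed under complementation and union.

Seed the family with 𝒜 together with ∅ and Ω: { ∅, {ω₃}, {ω₁, ω₂, ω₃, ω₆}, Ω }.
Step 1. New:
  {ω₄, ω₅}  = ᶜ of {ω₁, ω₂, ω₃, ω₆}
  {ω₁, ω₂, ω₄, ω₅, ω₆}  = ᶜ of {ω₃}
  |family| = 6
Step 2. New:
  {ω₃, ω₄, ω₅}  = {ω₄, ω₅} ∪ {ω₃}
  |family| = 7
Step 3. New:
  {ω₁, ω₂, ω₆}  = ᶜ of {ω₃, ω₄, ω₅}
  |family| = 8
Step 4: stable.

|σ(𝒜)| = 8.  σ(𝒜) = { ∅, {ω₃}, {ω₄, ω₅}, {ω₁, ω₂, ω₆}, {ω₃, ω₄, ω₅}, {ω₁, ω₂, ω₃, ω₆}, {ω₁, ω₂, ω₄, ω₅, ω₆}, Ω }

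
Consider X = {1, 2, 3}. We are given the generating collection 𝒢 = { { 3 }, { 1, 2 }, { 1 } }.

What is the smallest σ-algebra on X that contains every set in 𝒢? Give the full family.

Answer: σ(𝒢) = { {  }, { 1 }, { 2 }, { 3 }, { 1, 2 }, { 1, 3 }, { 2, 3 }, X }

Derivation:
Initial family (5 sets): { {  }, { 1 }, { 3 }, { 1, 2 }, X }.
Step 1 (2 new):
  { 1, 3 }  = { 3 } ∪ { 1 }
  { 2, 3 }  = X∖{ 1 }
  — 7 sets.
Step 2: 1 new —
  { 2 }  = X∖{ 1, 3 }
  — 8 sets.
Step 3: no new sets; the family is a σ-algebra.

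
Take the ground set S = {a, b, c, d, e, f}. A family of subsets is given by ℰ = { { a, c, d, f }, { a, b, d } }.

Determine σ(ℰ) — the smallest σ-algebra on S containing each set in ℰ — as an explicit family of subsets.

Start: ℰ ∪ {∅, S} = { {}, { a, b, d }, { a, c, d, f }, S }.
Pass 1 adds 3:
  { b, e }  = { a, c, d, f }ᶜ
  { c, e, f }  = { a, b, d }ᶜ
  { a, b, c, d, f }  = { a, b, d } ∪ { a, c, d, f }
  [7 total]
Pass 2 (4 new):
  { e }  = { a, b, c, d, f }ᶜ
  { a, b, d, e }  = { b, e } ∪ { a, b, d }
  { b, c, e, f }  = { b, e } ∪ { c, e, f }
  { a, c, d, e, f }  = { c, e, f } ∪ { a, c, d, f }
  [11 total]
Pass 3. New:
  { b }  = { a, c, d, e, f }ᶜ
  { a, d }  = { b, c, e, f }ᶜ
  { c, f }  = { a, b, d, e }ᶜ
  [14 total]
Pass 4 adds 2:
  { a, d, e }  = { a, d } ∪ { e }
  { b, c, f }  = { c, f } ∪ { b }
  [16 total]
Pass 5: already closed under ᶜ and ∪.

Therefore σ(ℰ) = { {}, { b }, { e }, { a, d }, { b, e }, { c, f }, { a, b, d }, { a, d, e }, { b, c, f }, { c, e, f }, { a, b, d, e }, { a, c, d, f }, { b, c, e, f }, { a, b, c, d, f }, { a, c, d, e, f }, S } (|σ(ℰ)| = 16).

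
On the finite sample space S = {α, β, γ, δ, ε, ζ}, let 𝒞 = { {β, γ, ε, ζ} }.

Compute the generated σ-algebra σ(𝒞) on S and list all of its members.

Start: 𝒞 ∪ {∅, S} = { {}, {β, γ, ε, ζ}, S }.
Pass 1 adds 1:
  {α, δ}  = ᶜ of {β, γ, ε, ζ}
  — 4 sets.
Pass 2: already closed under ᶜ and ∪.

Hence σ(𝒞) has 4 members: { {}, {α, δ}, {β, γ, ε, ζ}, S }.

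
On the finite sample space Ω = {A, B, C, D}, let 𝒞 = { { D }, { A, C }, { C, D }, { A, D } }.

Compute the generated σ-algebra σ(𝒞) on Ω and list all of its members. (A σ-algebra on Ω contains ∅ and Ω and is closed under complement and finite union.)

Initial family (6 sets): { {}, { D }, { A, C }, { A, D }, { C, D }, Ω }.
Iteration 1 adds 5:
  { A, B }  = Ω∖{ C, D }
  { B, C }  = Ω∖{ A, D }
  { B, D }  = Ω∖{ A, C }
  { A, B, C }  = Ω∖{ D }
  { A, C, D }  = { C, D } ∪ { A, D }
Iteration 2 adds 3:
  { B }  = Ω∖{ A, C, D }
  { A, B, D }  = { A, B } ∪ { A, D }
  { B, C, D }  = { C, D } ∪ { B, C }
Iteration 3. New:
  { A }  = Ω∖{ B, C, D }
  { C }  = Ω∖{ A, B, D }
Iteration 4 adds nothing — fixpoint reached.

σ(𝒞) = { {}, { A }, { B }, { C }, { D }, { A, B }, { A, C }, { A, D }, { B, C }, { B, D }, { C, D }, { A, B, C }, { A, B, D }, { A, C, D }, { B, C, D }, Ω }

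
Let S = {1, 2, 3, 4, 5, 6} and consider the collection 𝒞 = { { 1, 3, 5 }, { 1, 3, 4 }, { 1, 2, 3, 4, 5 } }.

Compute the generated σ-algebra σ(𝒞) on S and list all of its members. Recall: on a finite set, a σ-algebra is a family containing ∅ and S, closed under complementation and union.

σ(𝒞) = { {  }, { 2 }, { 4 }, { 5 }, { 6 }, { 1, 3 }, { 2, 4 }, { 2, 5 }, { 2, 6 }, { 4, 5 }, { 4, 6 }, { 5, 6 }, { 1, 2, 3 }, { 1, 3, 4 }, { 1, 3, 5 }, { 1, 3, 6 }, { 2, 4, 5 }, { 2, 4, 6 }, { 2, 5, 6 }, { 4, 5, 6 }, { 1, 2, 3, 4 }, { 1, 2, 3, 5 }, { 1, 2, 3, 6 }, { 1, 3, 4, 5 }, { 1, 3, 4, 6 }, { 1, 3, 5, 6 }, { 2, 4, 5, 6 }, { 1, 2, 3, 4, 5 }, { 1, 2, 3, 4, 6 }, { 1, 2, 3, 5, 6 }, { 1, 3, 4, 5, 6 }, S }

Derivation:
Begin from { {  }, { 1, 3, 4 }, { 1, 3, 5 }, { 1, 2, 3, 4, 5 }, S } (that is, 𝒞 plus ∅ and S).
Round 1 (4 new):
  { 6 }  = complement { 1, 2, 3, 4, 5 }
  { 2, 4, 6 }  = complement { 1, 3, 5 }
  { 2, 5, 6 }  = complement { 1, 3, 4 }
  { 1, 3, 4, 5 }  = { 1, 3, 4 } ∪ { 1, 3, 5 }
  [9 total]
Round 2. New:
  { 2, 6 }  = complement { 1, 3, 4, 5 }
  { 1, 3, 4, 6 }  = { 6 } ∪ { 1, 3, 4 }
  { 1, 3, 5, 6 }  = { 1, 3, 5 } ∪ { 6 }
  { 2, 4, 5, 6 }  = { 2, 4, 6 } ∪ { 2, 5, 6 }
  { 1, 2, 3, 4, 6 }  = { 2, 4, 6 } ∪ { 1, 3, 4 }
  { 1, 2, 3, 5, 6 }  = { 1, 3, 5 } ∪ { 2, 5, 6 }
  { 1, 3, 4, 5, 6 }  = { 6 } ∪ { 1, 3, 4, 5 }
  [16 total]
Round 3. New:
  { 2 }  = complement { 1, 3, 4, 5, 6 }
  { 4 }  = complement { 1, 2, 3, 5, 6 }
  { 5 }  = complement { 1, 2, 3, 4, 6 }
  { 1, 3 }  = complement { 2, 4, 5, 6 }
  { 2, 4 }  = complement { 1, 3, 5, 6 }
  { 2, 5 }  = complement { 1, 3, 4, 6 }
  [22 total]
Round 4. New:
  { 4, 5 }  = { 5 } ∪ { 4 }
  { 4, 6 }  = { 6 } ∪ { 4 }
  { 5, 6 }  = { 6 } ∪ { 5 }
  { 1, 2, 3 }  = { 2 } ∪ { 1, 3 }
  { 1, 3, 6 }  = { 6 } ∪ { 1, 3 }
  { 2, 4, 5 }  = { 2, 5 } ∪ { 4 }
  { 1, 2, 3, 4 }  = { 2 } ∪ { 1, 3, 4 }
  { 1, 2, 3, 5 }  = { 2, 5 } ∪ { 1, 3, 5 }
  { 1, 2, 3, 6 }  = { 2, 6 } ∪ { 1, 3 }
  [31 total]
Round 5. New:
  { 4, 5, 6 }  = complement { 1, 2, 3 }
  [32 total]
Round 6: already closed under ᶜ and ∪.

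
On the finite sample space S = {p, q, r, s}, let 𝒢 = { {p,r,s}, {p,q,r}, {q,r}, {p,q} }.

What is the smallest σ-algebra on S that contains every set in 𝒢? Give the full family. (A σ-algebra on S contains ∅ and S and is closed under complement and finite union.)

Seed the family with 𝒢 together with ∅ and S: { {}, {p,q}, {q,r}, {p,q,r}, {p,r,s}, S }.
Pass 1: +4 →
  {q}  = {p,r,s}ᶜ
  {s}  = {p,q,r}ᶜ
  {p,s}  = {q,r}ᶜ
  {r,s}  = {p,q}ᶜ
  |family| = 10
Pass 2. New:
  {q,s}  = {q} ∪ {s}
  {p,q,s}  = {p,q} ∪ {p,s}
  {q,r,s}  = {r,s} ∪ {q}
  |family| = 13
Pass 3: +3 →
  {p}  = {q,r,s}ᶜ
  {r}  = {p,q,s}ᶜ
  {p,r}  = {q,s}ᶜ
  |family| = 16
Pass 4: closed — nothing new.

|σ(𝒢)| = 16.  σ(𝒢) = { {}, {p}, {q}, {r}, {s}, {p,q}, {p,r}, {p,s}, {q,r}, {q,s}, {r,s}, {p,q,r}, {p,q,s}, {p,r,s}, {q,r,s}, S }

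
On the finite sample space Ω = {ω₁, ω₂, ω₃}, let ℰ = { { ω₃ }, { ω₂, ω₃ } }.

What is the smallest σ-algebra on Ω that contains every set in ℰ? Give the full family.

Answer: σ(ℰ) = { {  }, { ω₁ }, { ω₂ }, { ω₃ }, { ω₁, ω₂ }, { ω₁, ω₃ }, { ω₂, ω₃ }, Ω }

Derivation:
Seed the family with ℰ together with ∅ and Ω: { {  }, { ω₃ }, { ω₂, ω₃ }, Ω }.
Step 1. New:
  { ω₁ }  = complement { ω₂, ω₃ }
  { ω₁, ω₂ }  = complement { ω₃ }
Step 2. New:
  { ω₁, ω₃ }  = { ω₃ } ∪ { ω₁ }
Step 3. New:
  { ω₂ }  = complement { ω₁, ω₃ }
Step 4: already closed under ᶜ and ∪.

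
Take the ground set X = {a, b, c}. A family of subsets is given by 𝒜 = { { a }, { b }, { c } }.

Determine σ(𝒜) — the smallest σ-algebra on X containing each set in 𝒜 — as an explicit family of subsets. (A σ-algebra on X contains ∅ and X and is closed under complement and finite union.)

Begin from { {  }, { a }, { b }, { c }, X } (that is, 𝒜 plus ∅ and X).
Step 1: +3 →
  { a, b }  = complement { c }
  { a, c }  = complement { b }
  { b, c }  = complement { a }
  — 8 sets.
Step 2: closed — nothing new.

|σ(𝒜)| = 8.  σ(𝒜) = { {  }, { a }, { b }, { c }, { a, b }, { a, c }, { b, c }, X }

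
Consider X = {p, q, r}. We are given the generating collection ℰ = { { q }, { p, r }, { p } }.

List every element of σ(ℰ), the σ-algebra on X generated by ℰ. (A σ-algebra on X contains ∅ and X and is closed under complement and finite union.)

Answer: σ(ℰ) = { {}, { p }, { q }, { r }, { p, q }, { p, r }, { q, r }, X }

Trace:
Begin from { {}, { p }, { q }, { p, r }, X } (that is, ℰ plus ∅ and X).
Pass 1: +2 →
  { p, q }  = { q } ∪ { p }
  { q, r }  = complement { p }
Pass 2 adds 1:
  { r }  = complement { p, q }
Pass 3: stable.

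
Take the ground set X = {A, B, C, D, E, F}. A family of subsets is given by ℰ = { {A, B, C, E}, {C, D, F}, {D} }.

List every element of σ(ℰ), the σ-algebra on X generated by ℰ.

Take S₀ = ℰ ∪ {∅, X} = { {}, {D}, {C, D, F}, {A, B, C, E}, X }.
Iteration 1 adds 4:
  {D, F}  = {A, B, C, E}ᶜ
  {A, B, E}  = {C, D, F}ᶜ
  {A, B, C, D, E}  = {D} ∪ {A, B, C, E}
  {A, B, C, E, F}  = {D}ᶜ
  — 9 sets.
Iteration 2. New:
  {F}  = {A, B, C, D, E}ᶜ
  {A, B, D, E}  = {A, B, E} ∪ {D}
  {A, B, D, E, F}  = {A, B, E} ∪ {D, F}
  — 12 sets.
Iteration 3: 3 new —
  {C}  = {A, B, D, E, F}ᶜ
  {C, F}  = {A, B, D, E}ᶜ
  {A, B, E, F}  = {A, B, E} ∪ {F}
  — 15 sets.
Iteration 4: +1 →
  {C, D}  = {A, B, E, F}ᶜ
  — 16 sets.
Iteration 5: stable.

σ(ℰ) = { {}, {C}, {D}, {F}, {C, D}, {C, F}, {D, F}, {A, B, E}, {C, D, F}, {A, B, C, E}, {A, B, D, E}, {A, B, E, F}, {A, B, C, D, E}, {A, B, C, E, F}, {A, B, D, E, F}, X }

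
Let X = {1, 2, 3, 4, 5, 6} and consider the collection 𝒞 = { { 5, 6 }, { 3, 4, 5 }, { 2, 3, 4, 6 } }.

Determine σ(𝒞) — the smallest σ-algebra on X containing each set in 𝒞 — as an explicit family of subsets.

σ(𝒞) (32 sets): { {  }, { 1 }, { 2 }, { 5 }, { 6 }, { 1, 2 }, { 1, 5 }, { 1, 6 }, { 2, 5 }, { 2, 6 }, { 3, 4 }, { 5, 6 }, { 1, 2, 5 }, { 1, 2, 6 }, { 1, 3, 4 }, { 1, 5, 6 }, { 2, 3, 4 }, { 2, 5, 6 }, { 3, 4, 5 }, { 3, 4, 6 }, { 1, 2, 3, 4 }, { 1, 2, 5, 6 }, { 1, 3, 4, 5 }, { 1, 3, 4, 6 }, { 2, 3, 4, 5 }, { 2, 3, 4, 6 }, { 3, 4, 5, 6 }, { 1, 2, 3, 4, 5 }, { 1, 2, 3, 4, 6 }, { 1, 3, 4, 5, 6 }, { 2, 3, 4, 5, 6 }, X }

Working:
Seed the family with 𝒞 together with ∅ and X: { {  }, { 5, 6 }, { 3, 4, 5 }, { 2, 3, 4, 6 }, X }.
Iteration 1: +5 →
  { 1, 5 }  = { 2, 3, 4, 6 }ᶜ
  { 1, 2, 6 }  = { 3, 4, 5 }ᶜ
  { 1, 2, 3, 4 }  = { 5, 6 }ᶜ
  { 3, 4, 5, 6 }  = { 3, 4, 5 } ∪ { 5, 6 }
  { 2, 3, 4, 5, 6 }  = { 3, 4, 5 } ∪ { 2, 3, 4, 6 }
  — 10 sets.
Iteration 2. New:
  { 1 }  = { 2, 3, 4, 5, 6 }ᶜ
  { 1, 2 }  = { 3, 4, 5, 6 }ᶜ
  { 1, 5, 6 }  = { 5, 6 } ∪ { 1, 5 }
  { 1, 2, 5, 6 }  = { 5, 6 } ∪ { 1, 2, 6 }
  { 1, 3, 4, 5 }  = { 3, 4, 5 } ∪ { 1, 5 }
  { 1, 2, 3, 4, 5 }  = { 3, 4, 5 } ∪ { 1, 2, 3, 4 }
  { 1, 2, 3, 4, 6 }  = { 2, 3, 4, 6 } ∪ { 1, 2, 6 }
  { 1, 3, 4, 5, 6 }  = { 3, 4, 5, 6 } ∪ { 1, 5 }
  — 18 sets.
Iteration 3: 7 new —
  { 2 }  = { 1, 3, 4, 5, 6 }ᶜ
  { 5 }  = { 1, 2, 3, 4, 6 }ᶜ
  { 6 }  = { 1, 2, 3, 4, 5 }ᶜ
  { 2, 6 }  = { 1, 3, 4, 5 }ᶜ
  { 3, 4 }  = { 1, 2, 5, 6 }ᶜ
  { 1, 2, 5 }  = { 1, 2 } ∪ { 1, 5 }
  { 2, 3, 4 }  = { 1, 5, 6 }ᶜ
  — 25 sets.
Iteration 4. New:
  { 1, 6 }  = { 6 } ∪ { 1 }
  { 2, 5 }  = { 2 } ∪ { 5 }
  { 1, 3, 4 }  = { 3, 4 } ∪ { 1 }
  { 2, 5, 6 }  = { 5, 6 } ∪ { 2 }
  { 3, 4, 6 }  = { 1, 2, 5 }ᶜ
  { 2, 3, 4, 5 }  = { 3, 4, 5 } ∪ { 2, 3, 4 }
  — 31 sets.
Iteration 5 (1 new):
  { 1, 3, 4, 6 }  = { 2, 5 }ᶜ
  — 32 sets.
Iteration 6: stable.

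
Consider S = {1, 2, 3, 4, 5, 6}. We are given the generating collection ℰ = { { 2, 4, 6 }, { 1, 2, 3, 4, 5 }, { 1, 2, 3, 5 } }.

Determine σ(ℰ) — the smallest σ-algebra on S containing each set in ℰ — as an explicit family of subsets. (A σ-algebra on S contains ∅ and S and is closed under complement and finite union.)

Take S₀ = ℰ ∪ {∅, S} = { {}, { 2, 4, 6 }, { 1, 2, 3, 5 }, { 1, 2, 3, 4, 5 }, S }.
Step 1 (3 new):
  { 6 }  = { 1, 2, 3, 4, 5 }ᶜ
  { 4, 6 }  = { 1, 2, 3, 5 }ᶜ
  { 1, 3, 5 }  = { 2, 4, 6 }ᶜ
  — 8 sets.
Step 2 (3 new):
  { 1, 3, 5, 6 }  = { 1, 3, 5 } ∪ { 6 }
  { 1, 2, 3, 5, 6 }  = { 1, 2, 3, 5 } ∪ { 6 }
  { 1, 3, 4, 5, 6 }  = { 1, 3, 5 } ∪ { 4, 6 }
  — 11 sets.
Step 3. New:
  { 2 }  = { 1, 3, 4, 5, 6 }ᶜ
  { 4 }  = { 1, 2, 3, 5, 6 }ᶜ
  { 2, 4 }  = { 1, 3, 5, 6 }ᶜ
  — 14 sets.
Step 4 adds 2:
  { 2, 6 }  = { 2 } ∪ { 6 }
  { 1, 3, 4, 5 }  = { 4 } ∪ { 1, 3, 5 }
  — 16 sets.
Step 5 adds nothing — fixpoint reached.

|σ(ℰ)| = 16.  σ(ℰ) = { {}, { 2 }, { 4 }, { 6 }, { 2, 4 }, { 2, 6 }, { 4, 6 }, { 1, 3, 5 }, { 2, 4, 6 }, { 1, 2, 3, 5 }, { 1, 3, 4, 5 }, { 1, 3, 5, 6 }, { 1, 2, 3, 4, 5 }, { 1, 2, 3, 5, 6 }, { 1, 3, 4, 5, 6 }, S }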